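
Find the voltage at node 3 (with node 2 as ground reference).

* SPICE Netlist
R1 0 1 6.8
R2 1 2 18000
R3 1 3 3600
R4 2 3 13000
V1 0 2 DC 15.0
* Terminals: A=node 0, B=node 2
Nodal analysis, taking node 2 as the 0 V reference.
Source V1 fixes V_0 = 15 V.
KCL at each unknown node (sum of currents leaving = 0; resistances in Ω):
  Node 1: (V_1 - 15)/6.8 + (V_1 - 0)/18000 + (V_1 - V_3)/3600 = 0
  Node 3: (V_3 - V_1)/3600 + (V_3 - 0)/13000 = 0
Collecting terms (coefficients in siemens):
  0.1474·V_1 - 0.0002778·V_3 = 2.206
  0.0003547·V_3 - 0.0002778·V_1 = 0
Determinant D = (0.1474)(0.0003547) - (-0.0002778)(-0.0002778) = 0.0000522
V_1 = [(2.206)(0.0003547) - (-0.0002778)(0)]/D = 14.99 V
V_3 = [(0.1474)(0) - (2.206)(-0.0002778)]/D = 11.74 V
The requested potential is V_3 = 11.74 V.

Final answer: V_3 = 11.74 V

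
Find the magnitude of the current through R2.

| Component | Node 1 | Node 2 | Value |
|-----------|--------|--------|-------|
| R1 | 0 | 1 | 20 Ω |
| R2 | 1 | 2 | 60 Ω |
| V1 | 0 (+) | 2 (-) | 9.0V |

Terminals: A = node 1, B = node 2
Nodal analysis, taking node 2 as the 0 V reference.
Source V1 fixes V_0 = 9 V.
KCL at each unknown node (sum of currents leaving = 0; resistances in Ω):
  Node 1: (V_1 - 9)/20 + (V_1 - 0)/60 = 0
Collecting terms: 0.06667 × V_1 = 0.45  =>  V_1 = 6.75 V
I_R2 = (V_1 - V_2)/R2 = (6.75 - 0)/60 = 0.1125 A
|I_R2| = 0.1125 A

Final answer: |I_R2| = 0.1125 A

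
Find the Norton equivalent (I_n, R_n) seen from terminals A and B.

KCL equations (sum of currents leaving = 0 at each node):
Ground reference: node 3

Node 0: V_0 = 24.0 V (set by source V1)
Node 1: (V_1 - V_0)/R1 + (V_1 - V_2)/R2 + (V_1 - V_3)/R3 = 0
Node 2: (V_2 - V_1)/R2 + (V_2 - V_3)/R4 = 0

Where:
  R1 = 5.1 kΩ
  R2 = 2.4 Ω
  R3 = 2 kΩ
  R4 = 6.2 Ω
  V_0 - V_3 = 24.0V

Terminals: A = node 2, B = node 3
Find the Thévenin equivalent first; then I_n = V_th/R_th and R_n = R_th.
Step 1 — V_th is the open-circuit voltage V_A - V_B (nothing connected across the terminals).
Nodal analysis, taking node 3 as the 0 V reference.
Source V1 fixes V_0 = 24 V.
KCL at each unknown node (sum of currents leaving = 0; resistances in Ω):
  Node 1: (V_1 - 24)/5100 + (V_1 - V_2)/2.4 + (V_1 - 0)/2000 = 0
  Node 2: (V_2 - V_1)/2.4 + (V_2 - 0)/6.2 = 0
Collecting terms (coefficients in siemens):
  0.4174·V_1 - 0.4167·V_2 = 0.004706
  0.578·V_2 - 0.4167·V_1 = 0
Determinant D = (0.4174)(0.578) - (-0.4167)(-0.4167) = 0.06761
V_1 = [(0.004706)(0.578) - (-0.4167)(0)]/D = 0.04023 V
V_2 = [(0.4174)(0) - (0.004706)(-0.4167)]/D = 0.029 V
V_th = V_2 - V_3 = 0.029 - 0 = 0.029 V
Step 2 — R_th: zero the source — replace V1 by a short circuit (node 3 merges into node 0) — and find the resistance seen between A (node 2) and B (node 0).
Reduce the network between node 2 (A) and node 0 (B) by series/parallel combination:
  Rp1 = R1 ‖ R3 (parallel, both between nodes 0 and 1) = 1/(1/5100 + 1/2000) = 1437 Ω
  Rs1 = R2 + Rp1 (series, joined only at node 1) = 2.4 + 1437 = 1439 Ω
  Rp2 = R4 ‖ Rs1 (parallel, both between nodes 0 and 2) = 1/(1/6.2 + 1/1439) = 6.173 Ω
R_th = 6.173 Ω
I_n = V_th/R_th = 0.029/6.173 = 0.004698 A, and R_n = R_th = 6.173 Ω

Final answer: I_n = 0.004698 A, R_n = 6.173 Ω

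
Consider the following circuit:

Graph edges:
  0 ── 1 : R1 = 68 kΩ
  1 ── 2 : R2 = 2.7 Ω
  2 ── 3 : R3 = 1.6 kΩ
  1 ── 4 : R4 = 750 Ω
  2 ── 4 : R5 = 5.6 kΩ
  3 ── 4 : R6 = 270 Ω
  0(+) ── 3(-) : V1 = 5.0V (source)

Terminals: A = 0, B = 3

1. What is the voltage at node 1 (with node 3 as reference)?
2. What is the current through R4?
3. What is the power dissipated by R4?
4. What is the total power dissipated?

Nodal analysis, taking node 3 as the 0 V reference.
Source V1 fixes V_0 = 5 V.
KCL at each unknown node (sum of currents leaving = 0; resistances in Ω):
  Node 1: (V_1 - 5)/68000 + (V_1 - V_2)/2.7 + (V_1 - V_4)/750 = 0
  Node 2: (V_2 - V_1)/2.7 + (V_2 - 0)/1600 + (V_2 - V_4)/5600 = 0
  Node 4: (V_4 - V_1)/750 + (V_4 - V_2)/5600 + (V_4 - 0)/270 = 0
Collecting terms (coefficients in siemens):
  0.3717·V_1 - 0.3704·V_2 - 0.001333·V_4 = 0.00007353
  0.3712·V_2 - 0.3704·V_1 - 0.0001786·V_4 = 0
  0.005216·V_4 - 0.001333·V_1 - 0.0001786·V_2 = 0
Solving these 3 simultaneous equations (Gaussian elimination) gives:
  V_1 = 0.04295 V, V_2 = 0.04287 V, V_4 = 0.01245 V
Part 1:
  Read off the nodal solution: V_1 = 0.04295 V
Part 2:
  I_R4 = (V_1 - V_4)/R4 = (0.04295 - 0.01245)/750 = 0.00004067 A
  Magnitude: I_R4 = 0.00004067 A
Part 3:
  I_R4 = (V_1 - V_4)/R4 = (0.04295 - 0.01245)/750 = 0.00004067 A
  P_R4 = I_R4² × R4 = (0.00004067)² × 750 = 0.000001241 W
Part 4:
  Power in each resistor, P = (ΔV)²/R:
    P_R1 = (5 - 0.04295)²/68000 = 0.0003614 W
    P_R2 = (0.04295 - 0.04287)²/2.7 = 0.000000002804 W
    P_R3 = (0.04287 - 0)²/1600 = 0.000001148 W
    P_R4 = (0.04295 - 0.01245)²/750 = 0.000001241 W
    P_R5 = (0.04287 - 0.01245)²/5600 = 0.0000001652 W
    P_R6 = (0 - 0.01245)²/270 = 0.000000574 W
  P_total = P_R1 + P_R2 + P_R3 + P_R4 + P_R5 + P_R6 = 0.0003645 W

Final answers:
1. V_1 = 0.04295 V
2. I_R4 = 4.067e-05 A
3. P_R4 = 1.241e-06 W
4. P_total = 0.0003645 W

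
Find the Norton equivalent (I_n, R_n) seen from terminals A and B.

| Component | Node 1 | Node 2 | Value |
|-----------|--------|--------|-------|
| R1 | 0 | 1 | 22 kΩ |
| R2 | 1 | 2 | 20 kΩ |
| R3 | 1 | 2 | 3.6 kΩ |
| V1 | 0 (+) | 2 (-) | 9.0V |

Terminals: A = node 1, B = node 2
Find the Thévenin equivalent first; then I_n = V_th/R_th and R_n = R_th.
Step 1 — V_th is the open-circuit voltage V_A - V_B (nothing connected across the terminals).
Nodal analysis, taking node 2 as the 0 V reference.
Source V1 fixes V_0 = 9 V.
KCL at each unknown node (sum of currents leaving = 0; resistances in Ω):
  Node 1: (V_1 - 9)/22000 + (V_1 - 0)/20000 + (V_1 - 0)/3600 = 0
Collecting terms: 0.0003732 × V_1 = 0.0004091  =>  V_1 = 1.096 V
V_th = V_1 - V_2 = 1.096 - 0 = 1.096 V
Step 2 — R_th: zero the source — replace V1 by a short circuit (node 2 merges into node 0) — and find the resistance seen between A (node 1) and B (node 0).
Reduce the network between node 1 (A) and node 0 (B) by series/parallel combination:
  Rp1 = R1 ‖ R2 ‖ R3 (parallel, all between nodes 0 and 1) = 1/(1/22000 + 1/20000 + 1/3600) = 2679 Ω
R_th = 2.679 kΩ
I_n = V_th/R_th = 1.096/2679 = 0.0004091 A, and R_n = R_th = 2.679 kΩ

Final answer: I_n = 0.0004091 A, R_n = 2.679 kΩ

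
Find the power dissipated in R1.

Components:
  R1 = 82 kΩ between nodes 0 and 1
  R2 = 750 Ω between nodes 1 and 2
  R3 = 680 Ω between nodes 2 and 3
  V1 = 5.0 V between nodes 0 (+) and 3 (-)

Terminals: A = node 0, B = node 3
Nodal analysis, taking node 3 as the 0 V reference.
Source V1 fixes V_0 = 5 V.
KCL at each unknown node (sum of currents leaving = 0; resistances in Ω):
  Node 1: (V_1 - 5)/82000 + (V_1 - V_2)/750 = 0
  Node 2: (V_2 - V_1)/750 + (V_2 - 0)/680 = 0
Collecting terms (coefficients in siemens):
  0.001346·V_1 - 0.001333·V_2 = 0.00006098
  0.002804·V_2 - 0.001333·V_1 = 0
Determinant D = (0.001346)(0.002804) - (-0.001333)(-0.001333) = 0.000001995
V_1 = [(0.00006098)(0.002804) - (-0.001333)(0)]/D = 0.0857 V
V_2 = [(0.001346)(0) - (0.00006098)(-0.001333)]/D = 0.04075 V
I_R1 = (V_0 - V_1)/R1 = (5 - 0.0857)/82000 = 0.00005993 A
P_R1 = I_R1² × R1 = (0.00005993)² × 82000 = 0.0002945 W

Final answer: 0.0002945 W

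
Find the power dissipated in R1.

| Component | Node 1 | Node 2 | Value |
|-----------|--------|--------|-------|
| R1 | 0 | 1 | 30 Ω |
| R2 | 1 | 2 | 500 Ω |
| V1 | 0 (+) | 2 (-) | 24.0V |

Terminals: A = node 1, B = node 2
Nodal analysis, taking node 2 as the 0 V reference.
Source V1 fixes V_0 = 24 V.
KCL at each unknown node (sum of currents leaving = 0; resistances in Ω):
  Node 1: (V_1 - 24)/30 + (V_1 - 0)/500 = 0
Collecting terms: 0.03533 × V_1 = 0.8  =>  V_1 = 22.64 V
I_R1 = (V_0 - V_1)/R1 = (24 - 22.64)/30 = 0.04528 A
P_R1 = I_R1² × R1 = (0.04528)² × 30 = 0.06152 W

Final answer: 0.06152 W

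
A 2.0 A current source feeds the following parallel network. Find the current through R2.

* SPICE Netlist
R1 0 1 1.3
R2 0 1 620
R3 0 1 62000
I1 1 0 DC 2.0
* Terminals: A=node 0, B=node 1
All resistors sit directly between nodes 0 and 1, so they are in parallel and share one voltage V; the full source current 2 A splits among them.
1/R_par = 1/1.3 + 1/620 + 1/62000 = 0.7709 S  =>  R_par = 1.297 Ω
V = I × R_par = 2 × 1.297 = 2.595 V
I_R2 = V/R2 = 2.595/620 = 0.004185 A

Final answer: 0.004185 A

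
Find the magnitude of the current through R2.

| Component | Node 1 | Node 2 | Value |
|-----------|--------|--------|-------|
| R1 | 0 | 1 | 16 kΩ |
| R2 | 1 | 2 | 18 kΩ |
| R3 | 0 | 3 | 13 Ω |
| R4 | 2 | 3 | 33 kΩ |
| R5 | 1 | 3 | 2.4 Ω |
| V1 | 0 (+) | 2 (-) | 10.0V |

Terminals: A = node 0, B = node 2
Nodal analysis, taking node 2 as the 0 V reference.
Source V1 fixes V_0 = 10 V.
KCL at each unknown node (sum of currents leaving = 0; resistances in Ω):
  Node 1: (V_1 - 10)/16000 + (V_1 - 0)/18000 + (V_1 - V_3)/2.4 = 0
  Node 3: (V_3 - 10)/13 + (V_3 - 0)/33000 + (V_3 - V_1)/2.4 = 0
Collecting terms (coefficients in siemens):
  0.4168·V_1 - 0.4167·V_3 = 0.000625
  0.4936·V_3 - 0.4167·V_1 = 0.7692
Determinant D = (0.4168)(0.4936) - (-0.4167)(-0.4167) = 0.03212
V_1 = [(0.000625)(0.4936) - (-0.4167)(0.7692)]/D = 9.988 V
V_3 = [(0.4168)(0.7692) - (0.000625)(-0.4167)]/D = 9.989 V
I_R2 = (V_1 - V_2)/R2 = (9.988 - 0)/18000 = 0.0005549 A
|I_R2| = 0.0005549 A

Final answer: |I_R2| = 0.0005549 A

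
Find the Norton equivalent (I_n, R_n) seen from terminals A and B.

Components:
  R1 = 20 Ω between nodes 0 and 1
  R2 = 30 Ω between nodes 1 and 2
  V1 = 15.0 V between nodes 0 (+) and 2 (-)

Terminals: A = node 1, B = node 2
Find the Thévenin equivalent first; then I_n = V_th/R_th and R_n = R_th.
Step 1 — V_th is the open-circuit voltage V_A - V_B (nothing connected across the terminals).
Nodal analysis, taking node 2 as the 0 V reference.
Source V1 fixes V_0 = 15 V.
KCL at each unknown node (sum of currents leaving = 0; resistances in Ω):
  Node 1: (V_1 - 15)/20 + (V_1 - 0)/30 = 0
Collecting terms: 0.08333 × V_1 = 0.75  =>  V_1 = 9 V
V_th = V_1 - V_2 = 9 - 0 = 9 V
Step 2 — R_th: zero the source — replace V1 by a short circuit (node 2 merges into node 0) — and find the resistance seen between A (node 1) and B (node 0).
Reduce the network between node 1 (A) and node 0 (B) by series/parallel combination:
  Rp1 = R1 ‖ R2 (parallel, both between nodes 0 and 1) = 1/(1/20 + 1/30) = 12 Ω
R_th = 12 Ω
I_n = V_th/R_th = 9/12 = 0.75 A, and R_n = R_th = 12 Ω

Final answer: I_n = 0.75 A, R_n = 12 Ω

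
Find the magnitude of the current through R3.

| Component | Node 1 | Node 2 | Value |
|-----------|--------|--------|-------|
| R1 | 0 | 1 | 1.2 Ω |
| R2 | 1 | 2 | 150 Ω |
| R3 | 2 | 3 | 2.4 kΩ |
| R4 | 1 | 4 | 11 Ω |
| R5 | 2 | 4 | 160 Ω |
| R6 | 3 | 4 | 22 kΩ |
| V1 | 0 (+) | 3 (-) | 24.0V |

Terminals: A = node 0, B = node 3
Nodal analysis, taking node 3 as the 0 V reference.
Source V1 fixes V_0 = 24 V.
KCL at each unknown node (sum of currents leaving = 0; resistances in Ω):
  Node 1: (V_1 - 24)/1.2 + (V_1 - V_2)/150 + (V_1 - V_4)/11 = 0
  Node 2: (V_2 - V_1)/150 + (V_2 - 0)/2400 + (V_2 - V_4)/160 = 0
  Node 4: (V_4 - V_1)/11 + (V_4 - V_2)/160 + (V_4 - 0)/22000 = 0
Collecting terms (coefficients in siemens):
  0.9309·V_1 - 0.006667·V_2 - 0.09091·V_4 = 20
  0.01333·V_2 - 0.006667·V_1 - 0.00625·V_4 = 0
  0.0972·V_4 - 0.09091·V_1 - 0.00625·V_2 = 0
Solving these 3 simultaneous equations (Gaussian elimination) gives:
  V_1 = 23.99 V, V_2 = 23.21 V, V_4 = 23.93 V
I_R3 = (V_2 - V_3)/R3 = (23.21 - 0)/2400 = 0.00967 A
|I_R3| = 0.00967 A

Final answer: |I_R3| = 0.00967 A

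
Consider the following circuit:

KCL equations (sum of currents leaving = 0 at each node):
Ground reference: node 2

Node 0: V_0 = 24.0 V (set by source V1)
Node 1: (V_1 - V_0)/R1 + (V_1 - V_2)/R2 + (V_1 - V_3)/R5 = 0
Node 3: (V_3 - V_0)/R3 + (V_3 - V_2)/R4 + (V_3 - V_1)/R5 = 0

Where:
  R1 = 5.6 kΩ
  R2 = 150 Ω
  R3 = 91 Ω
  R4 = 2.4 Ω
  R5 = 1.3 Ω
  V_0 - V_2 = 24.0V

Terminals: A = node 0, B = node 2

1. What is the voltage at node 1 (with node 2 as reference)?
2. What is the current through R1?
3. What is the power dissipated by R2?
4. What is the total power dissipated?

Nodal analysis, taking node 2 as the 0 V reference.
Source V1 fixes V_0 = 24 V.
KCL at each unknown node (sum of currents leaving = 0; resistances in Ω):
  Node 1: (V_1 - 24)/5600 + (V_1 - 0)/150 + (V_1 - V_3)/1.3 = 0
  Node 3: (V_3 - 24)/91 + (V_3 - 0)/2.4 + (V_3 - V_1)/1.3 = 0
Collecting terms (coefficients in siemens):
  0.7761·V_1 - 0.7692·V_3 = 0.004286
  1.197·V_3 - 0.7692·V_1 = 0.2637
Determinant D = (0.7761)(1.197) - (-0.7692)(-0.7692) = 0.3372
V_1 = [(0.004286)(1.197) - (-0.7692)(0.2637)]/D = 0.6169 V
V_3 = [(0.7761)(0.2637) - (0.004286)(-0.7692)]/D = 0.6168 V
Part 1:
  Read off the nodal solution: V_1 = 0.6169 V
Part 2:
  I_R1 = (V_0 - V_1)/R1 = (24 - 0.6169)/5600 = 0.004176 A
  Magnitude: I_R1 = 0.004176 A
Part 3:
  I_R2 = (V_1 - V_2)/R2 = (0.6169 - 0)/150 = 0.004113 A
  P_R2 = I_R2² × R2 = (0.004113)² × 150 = 0.002537 W
Part 4:
  Power in each resistor, P = (ΔV)²/R:
    P_R1 = (24 - 0.6169)²/5600 = 0.09764 W
    P_R2 = (0.6169 - 0)²/150 = 0.002537 W
    P_R3 = (24 - 0.6168)²/91 = 6.008 W
    P_R4 = (0 - 0.6168)²/2.4 = 0.1585 W
    P_R5 = (0.6169 - 0.6168)²/1.3 = 0.000000005107 W
  P_total = P_R1 + P_R2 + P_R3 + P_R4 + P_R5 = 6.267 W

Final answers:
1. V_1 = 0.6169 V
2. I_R1 = 0.004176 A
3. P_R2 = 0.002537 W
4. P_total = 6.267 W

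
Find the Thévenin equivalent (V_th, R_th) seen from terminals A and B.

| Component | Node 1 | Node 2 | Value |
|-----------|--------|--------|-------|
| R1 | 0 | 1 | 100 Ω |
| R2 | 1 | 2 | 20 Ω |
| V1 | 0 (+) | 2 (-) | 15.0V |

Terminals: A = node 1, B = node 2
Step 1 — V_th is the open-circuit voltage V_A - V_B (nothing connected across the terminals).
Nodal analysis, taking node 2 as the 0 V reference.
Source V1 fixes V_0 = 15 V.
KCL at each unknown node (sum of currents leaving = 0; resistances in Ω):
  Node 1: (V_1 - 15)/100 + (V_1 - 0)/20 = 0
Collecting terms: 0.06 × V_1 = 0.15  =>  V_1 = 2.5 V
V_th = V_1 - V_2 = 2.5 - 0 = 2.5 V
Step 2 — R_th: zero the source — replace V1 by a short circuit (node 2 merges into node 0) — and find the resistance seen between A (node 1) and B (node 0).
Reduce the network between node 1 (A) and node 0 (B) by series/parallel combination:
  Rp1 = R1 ‖ R2 (parallel, both between nodes 0 and 1) = 1/(1/100 + 1/20) = 16.67 Ω
R_th = 16.67 Ω

Final answer: V_th = 2.5 V, R_th = 16.67 Ω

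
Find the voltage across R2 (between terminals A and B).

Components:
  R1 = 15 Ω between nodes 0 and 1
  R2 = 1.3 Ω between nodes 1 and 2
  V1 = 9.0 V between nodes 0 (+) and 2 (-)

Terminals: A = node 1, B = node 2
R1 and R2 are in series across V1 (node 0 → node 1 → node 2), and the output A–B is taken across R2, so this is a voltage divider.
Series current: I = V1/(R1 + R2) = 9/(15 + 1.3) = 9/16.3 = 0.5521 A
V_R2 = I × R2 = V1 × R2/(R1 + R2) = 9 × 1.3/16.3 = 0.7178 V

Final answer: 0.7178 V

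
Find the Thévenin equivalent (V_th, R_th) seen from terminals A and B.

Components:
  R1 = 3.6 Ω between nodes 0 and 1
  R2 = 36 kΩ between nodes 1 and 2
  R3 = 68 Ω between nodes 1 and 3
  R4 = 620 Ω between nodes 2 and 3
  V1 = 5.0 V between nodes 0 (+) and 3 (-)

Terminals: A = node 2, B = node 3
Step 1 — V_th is the open-circuit voltage V_A - V_B (nothing connected across the terminals).
Nodal analysis, taking node 3 as the 0 V reference.
Source V1 fixes V_0 = 5 V.
KCL at each unknown node (sum of currents leaving = 0; resistances in Ω):
  Node 1: (V_1 - 5)/3.6 + (V_1 - V_2)/36000 + (V_1 - 0)/68 = 0
  Node 2: (V_2 - V_1)/36000 + (V_2 - 0)/620 = 0
Collecting terms (coefficients in siemens):
  0.2925·V_1 - 0.00002778·V_2 = 1.389
  0.001641·V_2 - 0.00002778·V_1 = 0
Determinant D = (0.2925)(0.001641) - (-0.00002778)(-0.00002778) = 0.0004799
V_1 = [(1.389)(0.001641) - (-0.00002778)(0)]/D = 4.748 V
V_2 = [(0.2925)(0) - (1.389)(-0.00002778)]/D = 0.08039 V
V_th = V_2 - V_3 = 0.08039 - 0 = 0.08039 V
Step 2 — R_th: zero the source — replace V1 by a short circuit (node 3 merges into node 0) — and find the resistance seen between A (node 2) and B (node 0).
Reduce the network between node 2 (A) and node 0 (B) by series/parallel combination:
  Rp1 = R1 ‖ R3 (parallel, both between nodes 0 and 1) = 1/(1/3.6 + 1/68) = 3.419 Ω
  Rs1 = R2 + Rp1 (series, joined only at node 1) = 36000 + 3.419 = 36000 Ω
  Rp2 = R4 ‖ Rs1 (parallel, both between nodes 0 and 2) = 1/(1/620 + 1/36000) = 609.5 Ω
R_th = 609.5 Ω

Final answer: V_th = 0.08039 V, R_th = 609.5 Ω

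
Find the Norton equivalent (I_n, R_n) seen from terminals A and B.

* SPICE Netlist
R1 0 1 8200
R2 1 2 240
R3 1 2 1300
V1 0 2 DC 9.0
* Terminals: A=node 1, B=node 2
Find the Thévenin equivalent first; then I_n = V_th/R_th and R_n = R_th.
Step 1 — V_th is the open-circuit voltage V_A - V_B (nothing connected across the terminals).
Nodal analysis, taking node 2 as the 0 V reference.
Source V1 fixes V_0 = 9 V.
KCL at each unknown node (sum of currents leaving = 0; resistances in Ω):
  Node 1: (V_1 - 9)/8200 + (V_1 - 0)/240 + (V_1 - 0)/1300 = 0
Collecting terms: 0.005058 × V_1 = 0.001098  =>  V_1 = 0.217 V
V_th = V_1 - V_2 = 0.217 - 0 = 0.217 V
Step 2 — R_th: zero the source — replace V1 by a short circuit (node 2 merges into node 0) — and find the resistance seen between A (node 1) and B (node 0).
Reduce the network between node 1 (A) and node 0 (B) by series/parallel combination:
  Rp1 = R1 ‖ R2 ‖ R3 (parallel, all between nodes 0 and 1) = 1/(1/8200 + 1/240 + 1/1300) = 197.7 Ω
R_th = 197.7 Ω
I_n = V_th/R_th = 0.217/197.7 = 0.001098 A, and R_n = R_th = 197.7 Ω

Final answer: I_n = 0.001098 A, R_n = 197.7 Ω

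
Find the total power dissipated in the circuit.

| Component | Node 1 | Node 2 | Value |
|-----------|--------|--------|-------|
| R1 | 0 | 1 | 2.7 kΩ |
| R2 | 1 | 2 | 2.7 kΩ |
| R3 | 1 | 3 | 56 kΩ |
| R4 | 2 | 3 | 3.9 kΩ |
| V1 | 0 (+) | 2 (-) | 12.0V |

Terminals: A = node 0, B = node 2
Nodal analysis, taking node 2 as the 0 V reference.
Source V1 fixes V_0 = 12 V.
KCL at each unknown node (sum of currents leaving = 0; resistances in Ω):
  Node 1: (V_1 - 12)/2700 + (V_1 - 0)/2700 + (V_1 - V_3)/56000 = 0
  Node 3: (V_3 - V_1)/56000 + (V_3 - 0)/3900 = 0
Collecting terms (coefficients in siemens):
  0.0007586·V_1 - 0.00001786·V_3 = 0.004444
  0.0002743·V_3 - 0.00001786·V_1 = 0
Determinant D = (0.0007586)(0.0002743) - (-0.00001786)(-0.00001786) = 0.0000002077
V_1 = [(0.004444)(0.0002743) - (-0.00001786)(0)]/D = 5.868 V
V_3 = [(0.0007586)(0) - (0.004444)(-0.00001786)]/D = 0.382 V
Power in each resistor, P = (ΔV)²/R:
  P_R1 = (12 - 5.868)²/2700 = 0.01393 W
  P_R2 = (5.868 - 0)²/2700 = 0.01275 W
  P_R3 = (5.868 - 0.382)²/56000 = 0.0005374 W
  P_R4 = (0 - 0.382)²/3900 = 0.00003742 W
P_total = P_R1 + P_R2 + P_R3 + P_R4 = 0.02725 W

Final answer: 0.02725 W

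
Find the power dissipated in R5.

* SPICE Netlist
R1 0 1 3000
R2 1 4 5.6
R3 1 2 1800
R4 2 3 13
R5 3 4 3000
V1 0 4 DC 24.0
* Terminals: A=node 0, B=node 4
Nodal analysis, taking node 4 as the 0 V reference.
Source V1 fixes V_0 = 24 V.
KCL at each unknown node (sum of currents leaving = 0; resistances in Ω):
  Node 1: (V_1 - 24)/3000 + (V_1 - 0)/5.6 + (V_1 - V_2)/1800 = 0
  Node 2: (V_2 - V_1)/1800 + (V_2 - V_3)/13 = 0
  Node 3: (V_3 - V_2)/13 + (V_3 - 0)/3000 = 0
Collecting terms (coefficients in siemens):
  0.1795·V_1 - 0.0005556·V_2 = 0.008
  0.07748·V_2 - 0.0005556·V_1 - 0.07692·V_3 = 0
  0.07726·V_3 - 0.07692·V_2 = 0
Solving these 3 simultaneous equations (Gaussian elimination) gives:
  V_1 = 0.04466 V, V_2 = 0.02796 V, V_3 = 0.02784 V
I_R5 = (V_3 - V_4)/R5 = (0.02784 - 0)/3000 = 0.00000928 A
P_R5 = I_R5² × R5 = (0.00000928)² × 3000 = 0.0000002584 W

Final answer: 2.584e-07 W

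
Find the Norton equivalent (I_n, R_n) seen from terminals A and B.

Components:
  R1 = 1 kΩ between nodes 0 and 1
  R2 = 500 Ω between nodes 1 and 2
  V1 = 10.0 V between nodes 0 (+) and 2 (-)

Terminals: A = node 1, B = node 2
Find the Thévenin equivalent first; then I_n = V_th/R_th and R_n = R_th.
Step 1 — V_th is the open-circuit voltage V_A - V_B (nothing connected across the terminals).
Nodal analysis, taking node 2 as the 0 V reference.
Source V1 fixes V_0 = 10 V.
KCL at each unknown node (sum of currents leaving = 0; resistances in Ω):
  Node 1: (V_1 - 10)/1000 + (V_1 - 0)/500 = 0
Collecting terms: 0.003 × V_1 = 0.01  =>  V_1 = 3.333 V
V_th = V_1 - V_2 = 3.333 - 0 = 3.333 V
Step 2 — R_th: zero the source — replace V1 by a short circuit (node 2 merges into node 0) — and find the resistance seen between A (node 1) and B (node 0).
Reduce the network between node 1 (A) and node 0 (B) by series/parallel combination:
  Rp1 = R1 ‖ R2 (parallel, both between nodes 0 and 1) = 1/(1/1000 + 1/500) = 333.3 Ω
R_th = 333.3 Ω
I_n = V_th/R_th = 3.333/333.3 = 0.01 A, and R_n = R_th = 333.3 Ω

Final answer: I_n = 0.01 A, R_n = 333.3 Ω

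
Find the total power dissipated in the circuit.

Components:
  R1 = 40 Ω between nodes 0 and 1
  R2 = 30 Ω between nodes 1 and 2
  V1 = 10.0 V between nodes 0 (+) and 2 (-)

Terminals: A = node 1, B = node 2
Nodal analysis, taking node 2 as the 0 V reference.
Source V1 fixes V_0 = 10 V.
KCL at each unknown node (sum of currents leaving = 0; resistances in Ω):
  Node 1: (V_1 - 10)/40 + (V_1 - 0)/30 = 0
Collecting terms: 0.05833 × V_1 = 0.25  =>  V_1 = 4.286 V
Power in each resistor, P = (ΔV)²/R:
  P_R1 = (10 - 4.286)²/40 = 0.8163 W
  P_R2 = (4.286 - 0)²/30 = 0.6122 W
P_total = P_R1 + P_R2 = 1.429 W

Final answer: 1.429 W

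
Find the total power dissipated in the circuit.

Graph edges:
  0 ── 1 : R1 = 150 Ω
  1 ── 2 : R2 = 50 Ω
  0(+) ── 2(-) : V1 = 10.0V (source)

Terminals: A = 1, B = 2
Nodal analysis, taking node 2 as the 0 V reference.
Source V1 fixes V_0 = 10 V.
KCL at each unknown node (sum of currents leaving = 0; resistances in Ω):
  Node 1: (V_1 - 10)/150 + (V_1 - 0)/50 = 0
Collecting terms: 0.02667 × V_1 = 0.06667  =>  V_1 = 2.5 V
Power in each resistor, P = (ΔV)²/R:
  P_R1 = (10 - 2.5)²/150 = 0.375 W
  P_R2 = (2.5 - 0)²/50 = 0.125 W
P_total = P_R1 + P_R2 = 0.5 W

Final answer: 0.5 W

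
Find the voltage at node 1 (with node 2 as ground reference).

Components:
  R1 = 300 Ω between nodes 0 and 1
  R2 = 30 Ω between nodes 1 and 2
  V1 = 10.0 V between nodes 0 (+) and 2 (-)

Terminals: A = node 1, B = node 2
Nodal analysis, taking node 2 as the 0 V reference.
Source V1 fixes V_0 = 10 V.
KCL at each unknown node (sum of currents leaving = 0; resistances in Ω):
  Node 1: (V_1 - 10)/300 + (V_1 - 0)/30 = 0
Collecting terms: 0.03667 × V_1 = 0.03333  =>  V_1 = 0.9091 V
The requested potential is V_1 = 0.9091 V.

Final answer: V_1 = 0.9091 V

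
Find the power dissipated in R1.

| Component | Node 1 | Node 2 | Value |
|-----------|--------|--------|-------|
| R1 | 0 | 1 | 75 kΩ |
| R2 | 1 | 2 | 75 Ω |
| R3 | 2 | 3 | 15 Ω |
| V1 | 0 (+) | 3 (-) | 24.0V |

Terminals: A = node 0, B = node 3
Nodal analysis, taking node 3 as the 0 V reference.
Source V1 fixes V_0 = 24 V.
KCL at each unknown node (sum of currents leaving = 0; resistances in Ω):
  Node 1: (V_1 - 24)/75000 + (V_1 - V_2)/75 = 0
  Node 2: (V_2 - V_1)/75 + (V_2 - 0)/15 = 0
Collecting terms (coefficients in siemens):
  0.01335·V_1 - 0.01333·V_2 = 0.00032
  0.08·V_2 - 0.01333·V_1 = 0
Determinant D = (0.01335)(0.08) - (-0.01333)(-0.01333) = 0.00089
V_1 = [(0.00032)(0.08) - (-0.01333)(0)]/D = 0.02877 V
V_2 = [(0.01335)(0) - (0.00032)(-0.01333)]/D = 0.004794 V
I_R1 = (V_0 - V_1)/R1 = (24 - 0.02877)/75000 = 0.0003196 A
P_R1 = I_R1² × R1 = (0.0003196)² × 75000 = 0.007662 W

Final answer: 0.007662 W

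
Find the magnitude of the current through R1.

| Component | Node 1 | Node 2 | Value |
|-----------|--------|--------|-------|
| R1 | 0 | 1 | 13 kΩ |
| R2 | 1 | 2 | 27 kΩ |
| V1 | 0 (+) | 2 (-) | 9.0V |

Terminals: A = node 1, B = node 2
Nodal analysis, taking node 2 as the 0 V reference.
Source V1 fixes V_0 = 9 V.
KCL at each unknown node (sum of currents leaving = 0; resistances in Ω):
  Node 1: (V_1 - 9)/13000 + (V_1 - 0)/27000 = 0
Collecting terms: 0.000114 × V_1 = 0.0006923  =>  V_1 = 6.075 V
I_R1 = (V_0 - V_1)/R1 = (9 - 6.075)/13000 = 0.000225 A
|I_R1| = 0.000225 A

Final answer: |I_R1| = 0.000225 A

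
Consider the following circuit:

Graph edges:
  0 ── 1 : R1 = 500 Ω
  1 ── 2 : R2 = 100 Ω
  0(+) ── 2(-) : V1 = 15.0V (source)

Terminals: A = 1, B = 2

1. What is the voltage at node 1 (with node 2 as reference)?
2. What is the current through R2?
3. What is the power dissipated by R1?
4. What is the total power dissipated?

Nodal analysis, taking node 2 as the 0 V reference.
Source V1 fixes V_0 = 15 V.
KCL at each unknown node (sum of currents leaving = 0; resistances in Ω):
  Node 1: (V_1 - 15)/500 + (V_1 - 0)/100 = 0
Collecting terms: 0.012 × V_1 = 0.03  =>  V_1 = 2.5 V
Part 1:
  Read off the nodal solution: V_1 = 2.5 V
Part 2:
  I_R2 = (V_1 - V_2)/R2 = (2.5 - 0)/100 = 0.025 A
  Magnitude: I_R2 = 0.025 A
Part 3:
  I_R1 = (V_0 - V_1)/R1 = (15 - 2.5)/500 = 0.025 A
  P_R1 = I_R1² × R1 = (0.025)² × 500 = 0.3125 W
Part 4:
  Power in each resistor, P = (ΔV)²/R:
    P_R1 = (15 - 2.5)²/500 = 0.3125 W
    P_R2 = (2.5 - 0)²/100 = 0.0625 W
  P_total = P_R1 + P_R2 = 0.375 W

Final answers:
1. V_1 = 2.5 V
2. I_R2 = 0.025 A
3. P_R1 = 0.3125 W
4. P_total = 0.375 W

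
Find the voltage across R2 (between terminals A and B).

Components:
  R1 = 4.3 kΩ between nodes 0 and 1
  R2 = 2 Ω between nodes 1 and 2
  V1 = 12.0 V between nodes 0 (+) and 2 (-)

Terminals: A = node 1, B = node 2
R1 and R2 are in series across V1 (node 0 → node 1 → node 2), and the output A–B is taken across R2, so this is a voltage divider.
Series current: I = V1/(R1 + R2) = 12/(4300 + 2) = 12/4302 = 0.002789 A
V_R2 = I × R2 = V1 × R2/(R1 + R2) = 12 × 2/4302 = 0.005579 V

Final answer: 0.005579 V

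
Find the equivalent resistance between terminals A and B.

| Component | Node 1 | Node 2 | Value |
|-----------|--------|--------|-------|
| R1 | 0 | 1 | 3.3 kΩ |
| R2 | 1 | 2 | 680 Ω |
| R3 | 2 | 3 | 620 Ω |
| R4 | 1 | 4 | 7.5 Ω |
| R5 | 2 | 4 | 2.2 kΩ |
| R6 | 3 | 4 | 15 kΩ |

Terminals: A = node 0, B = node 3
The network is not a plain series/parallel combination. Inject a 1 A test current into terminal A (node 0) and return it from terminal B (node 3); then R_eq = V_A / (1 A).
Nodal analysis, taking node 3 as the 0 V reference.
Current source I_test pushes 1 A into node 0 and draws it out of node 3.
KCL at each unknown node (sum of currents leaving = 0; resistances in Ω):
  Node 0: (V_0 - V_1)/3300 - 1 = 0
  Node 1: (V_1 - V_0)/3300 + (V_1 - V_2)/680 + (V_1 - V_4)/7.5 = 0
  Node 2: (V_2 - V_1)/680 + (V_2 - 0)/620 + (V_2 - V_4)/2200 = 0
  Node 4: (V_4 - V_1)/7.5 + (V_4 - V_2)/2200 + (V_4 - 0)/15000 = 0
Collecting terms (coefficients in siemens):
  0.000303·V_0 - 0.000303·V_1 = 1
  0.1351·V_1 - 0.000303·V_0 - 0.001471·V_2 - 0.1333·V_4 = 0
  0.003538·V_2 - 0.001471·V_1 - 0.0004545·V_4 = 0
  0.1339·V_4 - 0.1333·V_1 - 0.0004545·V_2 = 0
Solving these 4 simultaneous equations (Gaussian elimination) gives:
  V_0 = 4360 V, V_1 = 1060 V, V_2 = 576.3 V, V_4 = 1057 V
R_eq = V_0 / 1 A = 4360 Ω = 4.36 kΩ

Final answer: 4.36 kΩ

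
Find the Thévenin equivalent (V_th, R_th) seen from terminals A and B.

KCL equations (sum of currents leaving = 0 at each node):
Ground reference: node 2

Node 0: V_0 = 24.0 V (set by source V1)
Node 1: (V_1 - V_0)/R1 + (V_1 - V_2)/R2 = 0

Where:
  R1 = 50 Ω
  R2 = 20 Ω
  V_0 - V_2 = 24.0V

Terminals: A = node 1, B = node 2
Step 1 — V_th is the open-circuit voltage V_A - V_B (nothing connected across the terminals).
Nodal analysis, taking node 2 as the 0 V reference.
Source V1 fixes V_0 = 24 V.
KCL at each unknown node (sum of currents leaving = 0; resistances in Ω):
  Node 1: (V_1 - 24)/50 + (V_1 - 0)/20 = 0
Collecting terms: 0.07 × V_1 = 0.48  =>  V_1 = 6.857 V
V_th = V_1 - V_2 = 6.857 - 0 = 6.857 V
Step 2 — R_th: zero the source — replace V1 by a short circuit (node 2 merges into node 0) — and find the resistance seen between A (node 1) and B (node 0).
Reduce the network between node 1 (A) and node 0 (B) by series/parallel combination:
  Rp1 = R1 ‖ R2 (parallel, both between nodes 0 and 1) = 1/(1/50 + 1/20) = 14.29 Ω
R_th = 14.29 Ω

Final answer: V_th = 6.857 V, R_th = 14.29 Ω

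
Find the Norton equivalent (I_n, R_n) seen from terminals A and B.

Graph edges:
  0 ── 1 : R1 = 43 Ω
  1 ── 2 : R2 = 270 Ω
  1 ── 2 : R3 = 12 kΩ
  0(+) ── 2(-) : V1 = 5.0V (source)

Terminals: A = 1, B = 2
Find the Thévenin equivalent first; then I_n = V_th/R_th and R_n = R_th.
Step 1 — V_th is the open-circuit voltage V_A - V_B (nothing connected across the terminals).
Nodal analysis, taking node 2 as the 0 V reference.
Source V1 fixes V_0 = 5 V.
KCL at each unknown node (sum of currents leaving = 0; resistances in Ω):
  Node 1: (V_1 - 5)/43 + (V_1 - 0)/270 + (V_1 - 0)/12000 = 0
Collecting terms: 0.02704 × V_1 = 0.1163  =>  V_1 = 4.3 V
V_th = V_1 - V_2 = 4.3 - 0 = 4.3 V
Step 2 — R_th: zero the source — replace V1 by a short circuit (node 2 merges into node 0) — and find the resistance seen between A (node 1) and B (node 0).
Reduce the network between node 1 (A) and node 0 (B) by series/parallel combination:
  Rp1 = R1 ‖ R2 ‖ R3 (parallel, all between nodes 0 and 1) = 1/(1/43 + 1/270 + 1/12000) = 36.98 Ω
R_th = 36.98 Ω
I_n = V_th/R_th = 4.3/36.98 = 0.1163 A, and R_n = R_th = 36.98 Ω

Final answer: I_n = 0.1163 A, R_n = 36.98 Ω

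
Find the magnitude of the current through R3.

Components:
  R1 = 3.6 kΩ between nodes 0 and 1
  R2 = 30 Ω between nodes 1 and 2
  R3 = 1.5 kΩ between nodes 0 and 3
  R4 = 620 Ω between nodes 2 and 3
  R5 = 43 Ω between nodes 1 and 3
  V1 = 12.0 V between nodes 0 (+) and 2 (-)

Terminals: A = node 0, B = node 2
Nodal analysis, taking node 2 as the 0 V reference.
Source V1 fixes V_0 = 12 V.
KCL at each unknown node (sum of currents leaving = 0; resistances in Ω):
  Node 1: (V_1 - 12)/3600 + (V_1 - 0)/30 + (V_1 - V_3)/43 = 0
  Node 3: (V_3 - 12)/1500 + (V_3 - 0)/620 + (V_3 - V_1)/43 = 0
Collecting terms (coefficients in siemens):
  0.05687·V_1 - 0.02326·V_3 = 0.003333
  0.02554·V_3 - 0.02326·V_1 = 0.008
Determinant D = (0.05687)(0.02554) - (-0.02326)(-0.02326) = 0.0009113
V_1 = [(0.003333)(0.02554) - (-0.02326)(0.008)]/D = 0.2976 V
V_3 = [(0.05687)(0.008) - (0.003333)(-0.02326)]/D = 0.5843 V
I_R3 = (V_0 - V_3)/R3 = (12 - 0.5843)/1500 = 0.00761 A
|I_R3| = 0.00761 A

Final answer: |I_R3| = 0.00761 A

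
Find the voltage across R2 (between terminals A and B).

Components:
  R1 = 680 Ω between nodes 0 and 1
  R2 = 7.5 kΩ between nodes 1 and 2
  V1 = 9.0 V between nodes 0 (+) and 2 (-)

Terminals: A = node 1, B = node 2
R1 and R2 are in series across V1 (node 0 → node 1 → node 2), and the output A–B is taken across R2, so this is a voltage divider.
Series current: I = V1/(R1 + R2) = 9/(680 + 7500) = 9/8180 = 0.0011 A
V_R2 = I × R2 = V1 × R2/(R1 + R2) = 9 × 7500/8180 = 8.252 V

Final answer: 8.252 V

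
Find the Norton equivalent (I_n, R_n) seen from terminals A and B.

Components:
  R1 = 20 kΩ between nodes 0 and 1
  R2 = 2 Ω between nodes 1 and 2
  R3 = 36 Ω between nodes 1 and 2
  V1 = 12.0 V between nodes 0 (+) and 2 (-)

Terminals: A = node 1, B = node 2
Find the Thévenin equivalent first; then I_n = V_th/R_th and R_n = R_th.
Step 1 — V_th is the open-circuit voltage V_A - V_B (nothing connected across the terminals).
Nodal analysis, taking node 2 as the 0 V reference.
Source V1 fixes V_0 = 12 V.
KCL at each unknown node (sum of currents leaving = 0; resistances in Ω):
  Node 1: (V_1 - 12)/20000 + (V_1 - 0)/2 + (V_1 - 0)/36 = 0
Collecting terms: 0.5278 × V_1 = 0.0006  =>  V_1 = 0.001137 V
V_th = V_1 - V_2 = 0.001137 - 0 = 0.001137 V
Step 2 — R_th: zero the source — replace V1 by a short circuit (node 2 merges into node 0) — and find the resistance seen between A (node 1) and B (node 0).
Reduce the network between node 1 (A) and node 0 (B) by series/parallel combination:
  Rp1 = R1 ‖ R2 ‖ R3 (parallel, all between nodes 0 and 1) = 1/(1/20000 + 1/2 + 1/36) = 1.895 Ω
R_th = 1.895 Ω
I_n = V_th/R_th = 0.001137/1.895 = 0.0006 A, and R_n = R_th = 1.895 Ω

Final answer: I_n = 0.0006 A, R_n = 1.895 Ω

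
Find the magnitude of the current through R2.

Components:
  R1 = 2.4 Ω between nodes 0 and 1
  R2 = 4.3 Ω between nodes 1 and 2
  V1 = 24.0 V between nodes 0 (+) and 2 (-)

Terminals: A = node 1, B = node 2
Nodal analysis, taking node 2 as the 0 V reference.
Source V1 fixes V_0 = 24 V.
KCL at each unknown node (sum of currents leaving = 0; resistances in Ω):
  Node 1: (V_1 - 24)/2.4 + (V_1 - 0)/4.3 = 0
Collecting terms: 0.6492 × V_1 = 10  =>  V_1 = 15.4 V
I_R2 = (V_1 - V_2)/R2 = (15.4 - 0)/4.3 = 3.582 A
|I_R2| = 3.582 A

Final answer: |I_R2| = 3.582 A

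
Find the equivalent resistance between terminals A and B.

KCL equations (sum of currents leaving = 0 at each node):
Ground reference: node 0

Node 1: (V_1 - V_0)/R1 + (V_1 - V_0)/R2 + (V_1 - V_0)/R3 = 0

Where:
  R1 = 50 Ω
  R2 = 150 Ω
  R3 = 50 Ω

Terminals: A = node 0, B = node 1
Reduce the network between node 0 (A) and node 1 (B) by series/parallel combination:
  Rp1 = R1 ‖ R2 ‖ R3 (parallel, all between nodes 0 and 1) = 1/(1/50 + 1/150 + 1/50) = 21.43 Ω
R_eq = 21.43 Ω

Final answer: 21.43 Ω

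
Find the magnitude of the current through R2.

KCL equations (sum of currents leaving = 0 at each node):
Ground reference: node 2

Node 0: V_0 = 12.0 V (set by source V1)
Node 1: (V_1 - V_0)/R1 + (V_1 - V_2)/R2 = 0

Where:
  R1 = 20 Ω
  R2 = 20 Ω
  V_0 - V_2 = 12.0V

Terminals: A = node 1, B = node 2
Nodal analysis, taking node 2 as the 0 V reference.
Source V1 fixes V_0 = 12 V.
KCL at each unknown node (sum of currents leaving = 0; resistances in Ω):
  Node 1: (V_1 - 12)/20 + (V_1 - 0)/20 = 0
Collecting terms: 0.1 × V_1 = 0.6  =>  V_1 = 6 V
I_R2 = (V_1 - V_2)/R2 = (6 - 0)/20 = 0.3 A
|I_R2| = 0.3 A

Final answer: |I_R2| = 0.3 A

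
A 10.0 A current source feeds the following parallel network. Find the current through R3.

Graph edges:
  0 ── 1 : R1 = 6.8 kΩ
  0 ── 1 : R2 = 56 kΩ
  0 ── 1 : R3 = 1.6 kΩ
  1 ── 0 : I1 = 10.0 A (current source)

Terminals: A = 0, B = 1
All resistors sit directly between nodes 0 and 1, so they are in parallel and share one voltage V; the full source current 10 A splits among them.
1/R_par = 1/6800 + 1/56000 + 1/1600 = 0.0007899 S  =>  R_par = 1266 Ω
V = I × R_par = 10 × 1266 = 12660 V
I_R3 = V/R3 = 12660/1600 = 7.912 A

Final answer: 7.912 A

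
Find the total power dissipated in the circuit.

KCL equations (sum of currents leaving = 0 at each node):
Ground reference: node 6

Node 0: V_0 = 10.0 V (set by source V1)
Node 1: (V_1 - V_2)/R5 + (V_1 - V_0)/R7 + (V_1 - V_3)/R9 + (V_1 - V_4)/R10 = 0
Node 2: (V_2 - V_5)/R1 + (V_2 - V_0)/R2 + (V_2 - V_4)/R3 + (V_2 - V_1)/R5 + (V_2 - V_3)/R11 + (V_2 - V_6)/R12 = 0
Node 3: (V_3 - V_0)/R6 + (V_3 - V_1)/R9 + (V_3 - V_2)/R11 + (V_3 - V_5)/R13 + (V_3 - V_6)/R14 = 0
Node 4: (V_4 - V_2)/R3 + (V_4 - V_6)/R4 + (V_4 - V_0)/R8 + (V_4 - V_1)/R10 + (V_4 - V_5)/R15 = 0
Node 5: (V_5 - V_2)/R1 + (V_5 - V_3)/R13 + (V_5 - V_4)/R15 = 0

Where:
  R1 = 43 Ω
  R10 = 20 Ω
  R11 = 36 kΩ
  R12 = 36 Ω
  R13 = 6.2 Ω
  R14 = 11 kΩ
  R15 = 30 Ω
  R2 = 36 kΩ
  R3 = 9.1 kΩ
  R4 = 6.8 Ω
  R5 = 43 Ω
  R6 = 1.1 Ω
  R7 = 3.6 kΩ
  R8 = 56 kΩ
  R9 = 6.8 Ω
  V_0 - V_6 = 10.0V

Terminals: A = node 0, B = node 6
Nodal analysis, taking node 6 as the 0 V reference.
Source V1 fixes V_0 = 10 V.
KCL at each unknown node (sum of currents leaving = 0; resistances in Ω):
  Node 1: (V_1 - V_2)/43 + (V_1 - 10)/3600 + (V_1 - V_3)/6.8 + (V_1 - V_4)/20 = 0
  Node 2: (V_2 - V_5)/43 + (V_2 - 10)/36000 + (V_2 - V_4)/9100 + (V_2 - V_1)/43 + (V_2 - V_3)/36000 + (V_2 - 0)/36 = 0
  Node 3: (V_3 - 10)/1.1 + (V_3 - V_1)/6.8 + (V_3 - V_2)/36000 + (V_3 - V_5)/6.2 + (V_3 - 0)/11000 = 0
  Node 4: (V_4 - V_2)/9100 + (V_4 - 0)/6.8 + (V_4 - 10)/56000 + (V_4 - V_1)/20 + (V_4 - V_5)/30 = 0
  Node 5: (V_5 - V_2)/43 + (V_5 - V_3)/6.2 + (V_5 - V_4)/30 = 0
Collecting terms (coefficients in siemens):
  0.2206·V_1 - 0.02326·V_2 - 0.1471·V_3 - 0.05·V_4 = 0.002778
  0.07445·V_2 - 0.02326·V_1 - 0.00002778·V_3 - 0.0001099·V_4 - 0.02326·V_5 = 0.0002778
  1.218·V_3 - 0.1471·V_1 - 0.00002778·V_2 - 0.1613·V_5 = 9.091
  0.2305·V_4 - 0.05·V_1 - 0.0001099·V_2 - 0.03333·V_5 = 0.0001786
  0.2179·V_5 - 0.02326·V_2 - 0.1613·V_3 - 0.03333·V_4 = 0
Solving these 5 simultaneous equations (Gaussian elimination) gives:
  V_1 = 7.414 V, V_2 = 4.794 V, V_3 = 9.408 V, V_4 = 2.753 V
  V_5 = 7.898 V
Power in each resistor, P = (ΔV)²/R:
  P_R1 = (4.794 - 7.898)²/43 = 0.224 W
  P_R2 = (10 - 4.794)²/36000 = 0.0007529 W
  P_R3 = (4.794 - 2.753)²/9100 = 0.0004576 W
  P_R4 = (2.753 - 0)²/6.8 = 1.115 W
  P_R5 = (7.414 - 4.794)²/43 = 0.1597 W
  P_R6 = (10 - 9.408)²/1.1 = 0.3183 W
  P_R7 = (10 - 7.414)²/3600 = 0.001857 W
  P_R8 = (10 - 2.753)²/56000 = 0.0009378 W
  P_R9 = (7.414 - 9.408)²/6.8 = 0.5848 W
  P_R10 = (7.414 - 2.753)²/20 = 1.086 W
  P_R11 = (4.794 - 9.408)²/36000 = 0.0005915 W
  P_R12 = (4.794 - 0)²/36 = 0.6384 W
  P_R13 = (9.408 - 7.898)²/6.2 = 0.3681 W
  P_R14 = (9.408 - 0)²/11000 = 0.008047 W
  P_R15 = (2.753 - 7.898)²/30 = 0.8822 W
P_total = P_R1 + P_R2 + P_R3 + P_R4 + P_R5 + P_R6 + P_R7 + P_R8 + P_R9 + P_R10 + P_R11 + P_R12 + P_R13 + P_R14 + P_R15 = 5.389 W

Final answer: 5.389 W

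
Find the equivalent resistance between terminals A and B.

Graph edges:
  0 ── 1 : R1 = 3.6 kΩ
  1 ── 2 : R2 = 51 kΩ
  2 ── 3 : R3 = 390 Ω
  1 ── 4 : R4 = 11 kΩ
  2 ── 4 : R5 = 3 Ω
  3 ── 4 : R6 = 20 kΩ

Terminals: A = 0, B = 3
The network is not a plain series/parallel combination. Inject a 1 A test current into terminal A (node 0) and return it from terminal B (node 3); then R_eq = V_A / (1 A).
Nodal analysis, taking node 3 as the 0 V reference.
Current source I_test pushes 1 A into node 0 and draws it out of node 3.
KCL at each unknown node (sum of currents leaving = 0; resistances in Ω):
  Node 0: (V_0 - V_1)/3600 - 1 = 0
  Node 1: (V_1 - V_0)/3600 + (V_1 - V_2)/51000 + (V_1 - V_4)/11000 = 0
  Node 2: (V_2 - V_1)/51000 + (V_2 - 0)/390 + (V_2 - V_4)/3 = 0
  Node 4: (V_4 - V_1)/11000 + (V_4 - V_2)/3 + (V_4 - 0)/20000 = 0
Collecting terms (coefficients in siemens):
  0.0002778·V_0 - 0.0002778·V_1 = 1
  0.0003883·V_1 - 0.0002778·V_0 - 0.00001961·V_2 - 0.00009091·V_4 = 0
  0.3359·V_2 - 0.00001961·V_1 - 0.3333·V_4 = 0
  0.3335·V_4 - 0.00009091·V_1 - 0.3333·V_2 = 0
Solving these 4 simultaneous equations (Gaussian elimination) gives:
  V_0 = 13030 V, V_1 = 9433 V, V_2 = 382.5 V, V_4 = 384.9 V
R_eq = V_0 / 1 A = 13030 Ω = 13.03 kΩ

Final answer: 13.03 kΩ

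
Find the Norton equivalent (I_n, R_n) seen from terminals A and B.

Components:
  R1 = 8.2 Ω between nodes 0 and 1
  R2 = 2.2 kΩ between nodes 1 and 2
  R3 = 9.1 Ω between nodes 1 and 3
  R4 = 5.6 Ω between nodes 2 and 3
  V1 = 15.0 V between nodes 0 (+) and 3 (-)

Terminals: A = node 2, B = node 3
Find the Thévenin equivalent first; then I_n = V_th/R_th and R_n = R_th.
Step 1 — V_th is the open-circuit voltage V_A - V_B (nothing connected across the terminals).
Nodal analysis, taking node 3 as the 0 V reference.
Source V1 fixes V_0 = 15 V.
KCL at each unknown node (sum of currents leaving = 0; resistances in Ω):
  Node 1: (V_1 - 15)/8.2 + (V_1 - V_2)/2200 + (V_1 - 0)/9.1 = 0
  Node 2: (V_2 - V_1)/2200 + (V_2 - 0)/5.6 = 0
Collecting terms (coefficients in siemens):
  0.2323·V_1 - 0.0004545·V_2 = 1.829
  0.179·V_2 - 0.0004545·V_1 = 0
Determinant D = (0.2323)(0.179) - (-0.0004545)(-0.0004545) = 0.04159
V_1 = [(1.829)(0.179) - (-0.0004545)(0)]/D = 7.875 V
V_2 = [(0.2323)(0) - (1.829)(-0.0004545)]/D = 0.01999 V
V_th = V_2 - V_3 = 0.01999 - 0 = 0.01999 V
Step 2 — R_th: zero the source — replace V1 by a short circuit (node 3 merges into node 0) — and find the resistance seen between A (node 2) and B (node 0).
Reduce the network between node 2 (A) and node 0 (B) by series/parallel combination:
  Rp1 = R1 ‖ R3 (parallel, both between nodes 0 and 1) = 1/(1/8.2 + 1/9.1) = 4.313 Ω
  Rs1 = R2 + Rp1 (series, joined only at node 1) = 2200 + 4.313 = 2204 Ω
  Rp2 = R4 ‖ Rs1 (parallel, both between nodes 0 and 2) = 1/(1/5.6 + 1/2204) = 5.586 Ω
R_th = 5.586 Ω
I_n = V_th/R_th = 0.01999/5.586 = 0.003579 A, and R_n = R_th = 5.586 Ω

Final answer: I_n = 0.003579 A, R_n = 5.586 Ω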